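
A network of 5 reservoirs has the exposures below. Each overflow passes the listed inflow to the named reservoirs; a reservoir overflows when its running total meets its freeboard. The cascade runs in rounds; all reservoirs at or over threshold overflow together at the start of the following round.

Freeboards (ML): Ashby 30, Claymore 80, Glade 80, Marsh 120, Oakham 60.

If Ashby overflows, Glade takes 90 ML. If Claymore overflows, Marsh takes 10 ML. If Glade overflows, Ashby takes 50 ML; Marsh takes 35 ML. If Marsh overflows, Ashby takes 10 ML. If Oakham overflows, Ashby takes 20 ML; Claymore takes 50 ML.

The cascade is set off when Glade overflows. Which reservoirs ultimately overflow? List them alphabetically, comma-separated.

Ashby, Glade

Round 1 — Glade overflows (initial).
  Ashby: +50 → 50 ≥ 30
  Marsh: +35 → 35 < 120
Round 2 — Ashby overflows.
No further overflows.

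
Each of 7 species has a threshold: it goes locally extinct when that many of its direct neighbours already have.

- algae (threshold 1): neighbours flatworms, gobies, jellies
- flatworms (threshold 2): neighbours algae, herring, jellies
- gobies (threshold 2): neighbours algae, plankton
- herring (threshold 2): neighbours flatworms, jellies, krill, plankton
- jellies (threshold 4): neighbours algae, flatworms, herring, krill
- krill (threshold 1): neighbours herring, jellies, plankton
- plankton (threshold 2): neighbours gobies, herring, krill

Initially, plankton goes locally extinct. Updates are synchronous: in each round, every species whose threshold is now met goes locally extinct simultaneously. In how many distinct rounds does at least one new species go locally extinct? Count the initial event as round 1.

3

Round 1 — plankton goes locally extinct (initial).
Round 2 — checking thresholds:
  gobies: 1 of 2 neighbours < 2, holds.
  herring: 1 of 4 neighbours < 2, holds.
  krill: 1 of 3 neighbours ≥ 1, goes locally extinct.
Round 3 — checking thresholds:
  gobies: 1 of 2 neighbours < 2, holds.
  herring: 2 of 4 neighbours ≥ 2, goes locally extinct.
  jellies: 1 of 4 neighbours < 4, holds.
Round 4 — no new extinctions; cascade stops.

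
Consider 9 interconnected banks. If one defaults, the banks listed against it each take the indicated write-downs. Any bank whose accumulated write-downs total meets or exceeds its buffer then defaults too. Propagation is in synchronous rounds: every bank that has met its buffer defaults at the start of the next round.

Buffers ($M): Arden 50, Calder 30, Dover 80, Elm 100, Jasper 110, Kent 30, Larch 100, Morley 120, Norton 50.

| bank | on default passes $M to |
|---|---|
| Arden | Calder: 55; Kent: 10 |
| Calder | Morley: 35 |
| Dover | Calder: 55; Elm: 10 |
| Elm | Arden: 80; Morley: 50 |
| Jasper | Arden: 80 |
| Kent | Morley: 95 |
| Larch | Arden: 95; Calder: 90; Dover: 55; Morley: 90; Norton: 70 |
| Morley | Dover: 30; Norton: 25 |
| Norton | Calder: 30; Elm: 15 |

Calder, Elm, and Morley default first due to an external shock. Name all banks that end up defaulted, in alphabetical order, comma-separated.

Round 1 — Calder, Elm, Morley default (initial).
  Arden: +80 → 80 ≥ 50
  Dover: +30 → 30 < 80
  Norton: +25 → 25 < 50
Round 2 — Arden defaults.
  Kent: +10 → 10 < 30
No further defaults.

Arden, Calder, Elm, Morley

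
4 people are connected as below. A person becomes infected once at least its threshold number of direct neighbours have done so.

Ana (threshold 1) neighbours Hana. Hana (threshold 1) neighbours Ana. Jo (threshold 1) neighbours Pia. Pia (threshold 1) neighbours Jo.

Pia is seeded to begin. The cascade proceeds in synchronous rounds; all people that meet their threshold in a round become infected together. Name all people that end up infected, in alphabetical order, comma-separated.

Jo, Pia

Round 1 — Pia becomes infected (initial).
Round 2 — checking thresholds:
  Jo: 1 of 1 neighbours ≥ 1, becomes infected.
Round 3 — no new infections; cascade stops.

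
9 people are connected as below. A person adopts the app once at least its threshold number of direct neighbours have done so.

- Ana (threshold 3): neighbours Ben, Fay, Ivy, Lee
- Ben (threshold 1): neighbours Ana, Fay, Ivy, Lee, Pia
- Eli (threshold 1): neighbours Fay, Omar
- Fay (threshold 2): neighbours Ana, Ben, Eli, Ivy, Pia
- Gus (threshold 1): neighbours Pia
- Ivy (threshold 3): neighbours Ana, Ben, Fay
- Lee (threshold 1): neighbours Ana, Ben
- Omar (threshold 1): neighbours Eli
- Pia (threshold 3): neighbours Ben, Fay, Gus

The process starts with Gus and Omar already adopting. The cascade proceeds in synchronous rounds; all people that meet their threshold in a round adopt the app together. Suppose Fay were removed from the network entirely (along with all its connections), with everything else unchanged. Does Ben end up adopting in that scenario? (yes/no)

With Fay removed:
Round 1 — Gus, Omar adopt the app (initial).
Round 2 — checking thresholds:
  Eli: 1 of 1 neighbours ≥ 1, adopts the app.
  Pia: 1 of 2 neighbours < 3, holds.
Round 3 — no new adoptions; cascade stops.

no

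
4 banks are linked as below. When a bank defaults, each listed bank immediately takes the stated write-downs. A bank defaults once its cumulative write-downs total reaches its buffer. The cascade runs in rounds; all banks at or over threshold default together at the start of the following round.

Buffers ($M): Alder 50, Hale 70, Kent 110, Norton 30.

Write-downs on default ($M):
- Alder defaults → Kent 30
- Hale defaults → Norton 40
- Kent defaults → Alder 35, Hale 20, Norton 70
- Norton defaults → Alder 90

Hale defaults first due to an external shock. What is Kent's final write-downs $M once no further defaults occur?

30

Round 1 — Hale defaults (initial).
  Norton: +40 → 40 ≥ 30
Round 2 — Norton defaults.
  Alder: +90 → 90 ≥ 50
Round 3 — Alder defaults.
  Kent: +30 → 30 < 110
No further defaults.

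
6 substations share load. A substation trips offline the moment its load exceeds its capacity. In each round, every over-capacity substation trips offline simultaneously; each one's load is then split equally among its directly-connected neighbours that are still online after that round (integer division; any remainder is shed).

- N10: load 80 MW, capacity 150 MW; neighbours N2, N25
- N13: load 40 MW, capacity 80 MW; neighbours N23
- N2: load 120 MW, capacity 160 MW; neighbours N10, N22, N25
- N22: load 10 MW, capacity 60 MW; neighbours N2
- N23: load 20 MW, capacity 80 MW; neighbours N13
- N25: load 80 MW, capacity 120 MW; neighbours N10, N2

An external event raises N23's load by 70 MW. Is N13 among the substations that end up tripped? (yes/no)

yes

Round 1 — N23 at 90 > 80. N23 trips offline.
  N23 sheds 90 MW to N13: 90 each.
    N13: 40+90 = 130 > 80
Round 2 — N13 trips offline.
  N13 sheds 130 MW: no online neighbours, lost.
No further trips.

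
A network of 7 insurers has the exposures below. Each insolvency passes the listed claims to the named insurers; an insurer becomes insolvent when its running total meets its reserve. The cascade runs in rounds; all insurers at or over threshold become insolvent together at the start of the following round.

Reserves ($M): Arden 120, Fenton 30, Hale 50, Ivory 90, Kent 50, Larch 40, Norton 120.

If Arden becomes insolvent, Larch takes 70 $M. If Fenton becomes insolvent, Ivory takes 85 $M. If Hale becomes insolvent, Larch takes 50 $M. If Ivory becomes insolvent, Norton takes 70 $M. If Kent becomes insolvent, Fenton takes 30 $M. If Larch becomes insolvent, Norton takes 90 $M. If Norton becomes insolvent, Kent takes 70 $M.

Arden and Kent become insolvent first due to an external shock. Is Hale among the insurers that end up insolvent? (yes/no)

Round 1 — Arden, Kent become insolvent (initial).
  Fenton: +30 → 30 ≥ 30
  Larch: +70 → 70 ≥ 40
Round 2 — Fenton, Larch become insolvent.
  Ivory: +85 → 85 < 90
  Norton: +90 → 90 < 120
No further insolvencies.

no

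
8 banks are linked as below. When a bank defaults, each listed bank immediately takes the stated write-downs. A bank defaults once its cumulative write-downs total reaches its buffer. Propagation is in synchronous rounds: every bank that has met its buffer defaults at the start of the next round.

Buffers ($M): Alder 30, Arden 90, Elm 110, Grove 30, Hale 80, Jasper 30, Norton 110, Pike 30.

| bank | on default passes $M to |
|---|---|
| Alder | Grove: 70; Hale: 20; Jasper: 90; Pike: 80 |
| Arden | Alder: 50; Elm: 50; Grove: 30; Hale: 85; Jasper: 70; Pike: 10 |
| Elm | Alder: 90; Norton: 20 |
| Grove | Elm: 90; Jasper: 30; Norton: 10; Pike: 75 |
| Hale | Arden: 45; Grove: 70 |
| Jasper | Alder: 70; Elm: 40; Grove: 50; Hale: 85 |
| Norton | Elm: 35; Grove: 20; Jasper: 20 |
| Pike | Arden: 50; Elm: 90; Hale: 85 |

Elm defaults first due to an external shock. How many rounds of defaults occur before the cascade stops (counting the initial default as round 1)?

5

Round 1 — Elm defaults (initial).
  Alder: +90 → 90 ≥ 30
  Norton: +20 → 20 < 110
Round 2 — Alder defaults.
  Grove: +70 → 70 ≥ 30
  Hale: +20 → 20 < 80
  Jasper: +90 → 90 ≥ 30
  Pike: +80 → 80 ≥ 30
Round 3 — Grove, Jasper, Pike default.
  Arden: +50 → 50 < 90
  Hale: +85+85 → 190 ≥ 80
  Norton: +10 → 30 < 110
Round 4 — Hale defaults.
  Arden: +45 → 95 ≥ 90
Round 5 — Arden defaults.
No further defaults.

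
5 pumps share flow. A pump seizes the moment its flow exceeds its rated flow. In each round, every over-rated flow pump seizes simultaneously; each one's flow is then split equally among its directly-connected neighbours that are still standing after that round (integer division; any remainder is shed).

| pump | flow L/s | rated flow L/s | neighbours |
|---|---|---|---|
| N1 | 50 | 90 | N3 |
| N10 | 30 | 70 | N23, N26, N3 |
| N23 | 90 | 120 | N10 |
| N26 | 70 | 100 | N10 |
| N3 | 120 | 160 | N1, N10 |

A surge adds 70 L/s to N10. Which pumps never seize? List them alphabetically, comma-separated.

Round 1 — N10 at 100 > 70. N10 seizes.
  N10 sheds 100 L/s to N23, N26, N3: 33 each (1 lost).
    N23: 90+33 = 123 > 120
    N26: 70+33 = 103 > 100
    N3: 120+33 = 153 ≤ 160
Round 2 — N23, N26 seize.
  N23 sheds 123 L/s: no online neighbours, lost.
  N26 sheds 103 L/s: no online neighbours, lost.
No further seizures.

N1, N3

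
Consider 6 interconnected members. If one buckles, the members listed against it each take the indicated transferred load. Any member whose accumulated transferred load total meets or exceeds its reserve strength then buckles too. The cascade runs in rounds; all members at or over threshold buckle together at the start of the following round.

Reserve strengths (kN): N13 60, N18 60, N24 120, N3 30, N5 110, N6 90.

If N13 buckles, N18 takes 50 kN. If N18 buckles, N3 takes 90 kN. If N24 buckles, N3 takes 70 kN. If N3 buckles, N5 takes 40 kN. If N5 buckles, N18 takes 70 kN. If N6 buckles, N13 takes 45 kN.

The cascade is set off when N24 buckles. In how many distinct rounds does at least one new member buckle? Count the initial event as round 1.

2

Round 1 — N24 buckles (initial).
  N3: +70 → 70 ≥ 30
Round 2 — N3 buckles.
  N5: +40 → 40 < 110
No further bucklings.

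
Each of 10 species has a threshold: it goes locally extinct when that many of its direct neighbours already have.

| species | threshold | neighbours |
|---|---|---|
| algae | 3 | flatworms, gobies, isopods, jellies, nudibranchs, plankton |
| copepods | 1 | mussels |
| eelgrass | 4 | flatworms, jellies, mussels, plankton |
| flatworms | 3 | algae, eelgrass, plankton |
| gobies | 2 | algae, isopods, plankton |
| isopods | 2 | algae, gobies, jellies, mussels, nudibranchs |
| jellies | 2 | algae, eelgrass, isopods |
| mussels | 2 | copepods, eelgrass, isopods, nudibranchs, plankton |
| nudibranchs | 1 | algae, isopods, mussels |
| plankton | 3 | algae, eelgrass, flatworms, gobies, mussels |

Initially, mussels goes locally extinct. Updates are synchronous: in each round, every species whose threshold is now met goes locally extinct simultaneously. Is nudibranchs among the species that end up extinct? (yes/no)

yes

Round 1 — mussels goes locally extinct (initial).
Round 2 — checking thresholds:
  copepods: 1 of 1 neighbours ≥ 1, goes locally extinct.
  eelgrass: 1 of 4 neighbours < 4, below threshold.
  isopods: 1 of 5 neighbours < 2, below threshold.
  nudibranchs: 1 of 3 neighbours ≥ 1, goes locally extinct.
  plankton: 1 of 5 neighbours < 3, below threshold.
Round 3 — checking thresholds:
  algae: 1 of 6 neighbours < 3, below threshold.
  eelgrass: 1 of 4 neighbours < 4, below threshold.
  isopods: 2 of 5 neighbours ≥ 2, goes locally extinct.
  plankton: 1 of 5 neighbours < 3, below threshold.
Round 4 — no new extinctions; cascade stops.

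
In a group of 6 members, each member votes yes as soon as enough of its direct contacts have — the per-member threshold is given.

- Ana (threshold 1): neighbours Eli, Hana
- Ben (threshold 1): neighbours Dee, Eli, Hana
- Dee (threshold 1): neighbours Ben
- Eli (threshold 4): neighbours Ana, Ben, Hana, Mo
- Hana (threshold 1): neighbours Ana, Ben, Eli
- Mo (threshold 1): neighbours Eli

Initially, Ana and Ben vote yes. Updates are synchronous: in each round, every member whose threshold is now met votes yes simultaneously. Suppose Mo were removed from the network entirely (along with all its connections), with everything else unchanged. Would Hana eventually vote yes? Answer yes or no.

With Mo removed:
Round 1 — Ana, Ben vote yes (initial).
Round 2 — checking thresholds:
  Dee: 1 of 1 neighbours ≥ 1, votes yes.
  Eli: 2 of 3 neighbours < 4, holds.
  Hana: 2 of 3 neighbours ≥ 1, votes yes.
Round 3 — no new yes votes; cascade stops.

yes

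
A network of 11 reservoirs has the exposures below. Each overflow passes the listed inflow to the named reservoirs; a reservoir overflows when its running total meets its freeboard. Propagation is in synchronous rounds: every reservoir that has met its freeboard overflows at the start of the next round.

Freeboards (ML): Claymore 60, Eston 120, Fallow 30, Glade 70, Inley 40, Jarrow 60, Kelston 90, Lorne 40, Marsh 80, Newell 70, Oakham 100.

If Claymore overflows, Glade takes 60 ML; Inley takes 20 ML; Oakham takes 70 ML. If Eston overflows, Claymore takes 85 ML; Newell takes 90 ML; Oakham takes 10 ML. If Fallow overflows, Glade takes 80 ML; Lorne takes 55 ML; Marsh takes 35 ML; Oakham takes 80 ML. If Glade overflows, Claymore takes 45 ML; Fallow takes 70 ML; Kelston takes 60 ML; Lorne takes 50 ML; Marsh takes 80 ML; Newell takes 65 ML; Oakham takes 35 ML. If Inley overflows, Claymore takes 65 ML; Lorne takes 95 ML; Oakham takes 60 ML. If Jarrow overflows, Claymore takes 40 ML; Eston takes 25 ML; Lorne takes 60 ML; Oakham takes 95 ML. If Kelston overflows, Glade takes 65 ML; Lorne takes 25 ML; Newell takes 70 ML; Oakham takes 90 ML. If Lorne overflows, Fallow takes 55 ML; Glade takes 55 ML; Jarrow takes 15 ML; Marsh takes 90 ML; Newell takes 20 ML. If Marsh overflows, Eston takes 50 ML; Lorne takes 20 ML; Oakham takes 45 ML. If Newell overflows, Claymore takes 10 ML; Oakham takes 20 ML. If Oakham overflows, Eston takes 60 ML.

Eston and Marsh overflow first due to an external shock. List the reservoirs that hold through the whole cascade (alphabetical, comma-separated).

Round 1 — Eston, Marsh overflow (initial).
  Claymore: +85 → 85 ≥ 60
  Lorne: +20 → 20 < 40
  Newell: +90 → 90 ≥ 70
  Oakham: +10+45 → 55 < 100
Round 2 — Claymore, Newell overflow.
  Glade: +60 → 60 < 70
  Inley: +20 → 20 < 40
  Oakham: +70+20 → 145 ≥ 100
Round 3 — Oakham overflows.
No further overflows.

Fallow, Glade, Inley, Jarrow, Kelston, Lorne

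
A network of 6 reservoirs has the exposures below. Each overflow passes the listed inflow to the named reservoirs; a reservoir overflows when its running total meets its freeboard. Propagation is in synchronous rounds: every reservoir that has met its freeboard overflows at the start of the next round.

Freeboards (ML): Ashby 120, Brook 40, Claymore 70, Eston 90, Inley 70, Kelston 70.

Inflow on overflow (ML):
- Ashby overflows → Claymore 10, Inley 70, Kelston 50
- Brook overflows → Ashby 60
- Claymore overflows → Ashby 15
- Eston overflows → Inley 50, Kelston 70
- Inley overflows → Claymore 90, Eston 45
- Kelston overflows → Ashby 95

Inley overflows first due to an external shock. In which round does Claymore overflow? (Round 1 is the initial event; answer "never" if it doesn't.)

2

Round 1 — Inley overflows (initial).
  Claymore: +90 → 90 ≥ 70
  Eston: +45 → 45 < 90
Round 2 — Claymore overflows.
  Ashby: +15 → 15 < 120
No further overflows.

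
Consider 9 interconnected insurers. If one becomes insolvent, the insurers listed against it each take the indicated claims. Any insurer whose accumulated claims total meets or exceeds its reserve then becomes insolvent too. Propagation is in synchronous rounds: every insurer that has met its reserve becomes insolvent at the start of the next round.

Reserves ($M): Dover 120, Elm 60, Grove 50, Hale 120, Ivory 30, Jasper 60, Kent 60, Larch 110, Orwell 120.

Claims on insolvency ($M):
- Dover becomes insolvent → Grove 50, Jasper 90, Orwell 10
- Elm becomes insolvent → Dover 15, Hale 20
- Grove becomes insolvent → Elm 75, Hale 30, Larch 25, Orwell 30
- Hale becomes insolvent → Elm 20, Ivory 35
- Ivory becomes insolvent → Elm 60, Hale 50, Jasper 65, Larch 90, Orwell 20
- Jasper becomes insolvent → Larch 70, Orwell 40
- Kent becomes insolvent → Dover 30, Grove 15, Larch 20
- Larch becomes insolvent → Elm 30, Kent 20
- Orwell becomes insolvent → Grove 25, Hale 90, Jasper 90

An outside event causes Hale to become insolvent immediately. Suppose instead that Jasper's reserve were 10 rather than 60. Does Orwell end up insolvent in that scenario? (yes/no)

With Jasper's reserve at 10:
Round 1 — Hale becomes insolvent (initial).
  Elm: +20 → 20 < 60
  Ivory: +35 → 35 ≥ 30
Round 2 — Ivory becomes insolvent.
  Elm: +60 → 80 ≥ 60
  Jasper: +65 → 65 ≥ 10
  Larch: +90 → 90 < 110
  Orwell: +20 → 20 < 120
Round 3 — Elm, Jasper become insolvent.
  Dover: +15 → 15 < 120
  Larch: +70 → 160 ≥ 110
  Orwell: +40 → 60 < 120
Round 4 — Larch becomes insolvent.
  Kent: +20 → 20 < 60
No further insolvencies.

no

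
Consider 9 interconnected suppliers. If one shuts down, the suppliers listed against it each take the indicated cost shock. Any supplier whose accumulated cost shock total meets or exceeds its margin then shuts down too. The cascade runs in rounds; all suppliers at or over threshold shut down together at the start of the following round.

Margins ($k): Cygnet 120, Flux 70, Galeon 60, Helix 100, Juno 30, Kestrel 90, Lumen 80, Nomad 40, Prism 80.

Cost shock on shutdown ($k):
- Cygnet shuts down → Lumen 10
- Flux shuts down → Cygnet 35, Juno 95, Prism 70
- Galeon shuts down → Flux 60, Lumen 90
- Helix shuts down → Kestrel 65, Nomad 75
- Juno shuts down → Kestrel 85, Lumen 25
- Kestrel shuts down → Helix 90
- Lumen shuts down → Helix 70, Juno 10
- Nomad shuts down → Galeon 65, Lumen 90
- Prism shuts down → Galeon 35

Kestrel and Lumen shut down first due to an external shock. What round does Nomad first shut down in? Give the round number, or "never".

3

Round 1 — Kestrel, Lumen shut down (initial).
  Helix: +90+70 → 160 ≥ 100
  Juno: +10 → 10 < 30
Round 2 — Helix shuts down.
  Nomad: +75 → 75 ≥ 40
Round 3 — Nomad shuts down.
  Galeon: +65 → 65 ≥ 60
Round 4 — Galeon shuts down.
  Flux: +60 → 60 < 70
No further shutdowns.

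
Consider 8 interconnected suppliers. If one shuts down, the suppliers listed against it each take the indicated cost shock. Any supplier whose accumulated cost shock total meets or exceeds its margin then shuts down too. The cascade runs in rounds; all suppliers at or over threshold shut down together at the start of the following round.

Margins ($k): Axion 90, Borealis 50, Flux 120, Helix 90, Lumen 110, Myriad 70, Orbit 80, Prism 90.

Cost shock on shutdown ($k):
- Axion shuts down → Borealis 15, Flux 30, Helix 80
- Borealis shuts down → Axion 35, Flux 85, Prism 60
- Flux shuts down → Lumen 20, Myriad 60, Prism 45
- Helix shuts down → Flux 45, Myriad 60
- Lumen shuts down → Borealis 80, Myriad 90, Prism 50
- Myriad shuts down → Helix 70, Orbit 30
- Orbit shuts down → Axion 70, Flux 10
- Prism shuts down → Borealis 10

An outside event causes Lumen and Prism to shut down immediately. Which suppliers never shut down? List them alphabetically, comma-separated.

Axion, Flux, Helix, Orbit

Round 1 — Lumen, Prism shut down (initial).
  Borealis: +80+10 → 90 ≥ 50
  Myriad: +90 → 90 ≥ 70
Round 2 — Borealis, Myriad shut down.
  Axion: +35 → 35 < 90
  Flux: +85 → 85 < 120
  Helix: +70 → 70 < 90
  Orbit: +30 → 30 < 80
No further shutdowns.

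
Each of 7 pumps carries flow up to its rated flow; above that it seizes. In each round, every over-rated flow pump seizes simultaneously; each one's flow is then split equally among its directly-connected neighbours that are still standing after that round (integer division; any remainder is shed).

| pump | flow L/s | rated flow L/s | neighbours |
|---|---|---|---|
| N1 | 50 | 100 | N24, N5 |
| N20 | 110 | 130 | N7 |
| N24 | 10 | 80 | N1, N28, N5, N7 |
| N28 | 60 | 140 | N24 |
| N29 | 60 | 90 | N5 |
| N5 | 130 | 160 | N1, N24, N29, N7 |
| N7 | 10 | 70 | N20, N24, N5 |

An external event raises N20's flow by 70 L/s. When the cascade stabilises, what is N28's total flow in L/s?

112

Round 1 — N20 at 180 > 130. N20 seizes.
  N20 sheds 180 L/s to N7: 180 each.
    N7: 10+180 = 190 > 70
Round 2 — N7 seizes.
  N7 sheds 190 L/s to N24, N5: 95 each.
    N24: 10+95 = 105 > 80
    N5: 130+95 = 225 > 160
Round 3 — N24, N5 seize.
  N24 sheds 105 L/s to N1, N28: 52 each (1 lost).
    N1: 50+52 = 102 > 100
    N28: 60+52 = 112 ≤ 140
  N5 sheds 225 L/s to N1, N29: 112 each (1 lost).
    N1: 102+112 = 214 > 100
    N29: 60+112 = 172 > 90
Round 4 — N1, N29 seize.
  N1 sheds 214 L/s: no online neighbours, lost.
  N29 sheds 172 L/s: no online neighbours, lost.
No further seizures.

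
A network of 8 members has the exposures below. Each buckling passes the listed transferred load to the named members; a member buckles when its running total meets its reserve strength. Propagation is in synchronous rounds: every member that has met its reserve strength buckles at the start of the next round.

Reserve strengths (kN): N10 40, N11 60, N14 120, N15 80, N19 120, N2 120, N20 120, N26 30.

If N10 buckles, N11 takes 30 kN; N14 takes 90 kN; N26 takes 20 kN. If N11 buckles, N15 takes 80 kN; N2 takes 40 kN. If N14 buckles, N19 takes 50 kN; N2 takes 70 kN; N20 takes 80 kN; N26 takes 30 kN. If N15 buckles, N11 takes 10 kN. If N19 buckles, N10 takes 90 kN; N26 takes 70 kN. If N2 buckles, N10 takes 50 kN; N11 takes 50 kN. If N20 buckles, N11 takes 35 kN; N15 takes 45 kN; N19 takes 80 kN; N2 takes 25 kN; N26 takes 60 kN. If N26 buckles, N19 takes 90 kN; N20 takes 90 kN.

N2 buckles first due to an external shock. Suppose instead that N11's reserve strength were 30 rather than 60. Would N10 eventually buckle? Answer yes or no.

yes

With N11's reserve strength at 30:
Round 1 — N2 buckles (initial).
  N10: +50 → 50 ≥ 40
  N11: +50 → 50 ≥ 30
Round 2 — N10, N11 buckle.
  N14: +90 → 90 < 120
  N15: +80 → 80 ≥ 80
  N26: +20 → 20 < 30
Round 3 — N15 buckles.
No further bucklings.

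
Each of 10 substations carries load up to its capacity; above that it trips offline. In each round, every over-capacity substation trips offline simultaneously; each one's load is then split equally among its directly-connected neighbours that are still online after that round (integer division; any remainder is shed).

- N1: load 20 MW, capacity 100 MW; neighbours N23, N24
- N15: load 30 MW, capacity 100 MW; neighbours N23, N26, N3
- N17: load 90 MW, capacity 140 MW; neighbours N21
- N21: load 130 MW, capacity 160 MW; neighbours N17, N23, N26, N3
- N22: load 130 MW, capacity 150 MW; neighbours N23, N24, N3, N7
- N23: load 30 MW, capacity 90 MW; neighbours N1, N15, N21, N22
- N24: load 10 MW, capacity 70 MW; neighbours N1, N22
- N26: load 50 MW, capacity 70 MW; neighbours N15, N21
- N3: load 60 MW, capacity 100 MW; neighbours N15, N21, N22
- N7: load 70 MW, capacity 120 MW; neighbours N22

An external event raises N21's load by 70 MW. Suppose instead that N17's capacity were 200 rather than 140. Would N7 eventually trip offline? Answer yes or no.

With N17's capacity at 200:
Round 1 — N21 at 200 > 160. N21 trips offline.
  N21 sheds 200 MW to N17, N23, N26, N3: 50 each.
    N17: 90+50 = 140 ≤ 200
    N23: 30+50 = 80 ≤ 90
    N26: 50+50 = 100 > 70
    N3: 60+50 = 110 > 100
Round 2 — N26, N3 trip offline.
  N26 sheds 100 MW to N15: 100 each.
    N15: 30+100 = 130 > 100
  N3 sheds 110 MW to N15, N22: 55 each.
    N15: 130+55 = 185 > 100
    N22: 130+55 = 185 > 150
Round 3 — N15, N22 trip offline.
  N15 sheds 185 MW to N23: 185 each.
    N23: 80+185 = 265 > 90
  N22 sheds 185 MW to N23, N24, N7: 61 each (2 lost).
    N23: 265+61 = 326 > 90
    N24: 10+61 = 71 > 70
    N7: 70+61 = 131 > 120
Round 4 — N23, N24, N7 trip offline.
  N23 sheds 326 MW to N1: 326 each.
    N1: 20+326 = 346 > 100
  N24 sheds 71 MW to N1: 71 each.
    N1: 346+71 = 417 > 100
  N7 sheds 131 MW: no online neighbours, lost.
Round 5 — N1 trips offline.
  N1 sheds 417 MW: no online neighbours, lost.
No further trips.

yes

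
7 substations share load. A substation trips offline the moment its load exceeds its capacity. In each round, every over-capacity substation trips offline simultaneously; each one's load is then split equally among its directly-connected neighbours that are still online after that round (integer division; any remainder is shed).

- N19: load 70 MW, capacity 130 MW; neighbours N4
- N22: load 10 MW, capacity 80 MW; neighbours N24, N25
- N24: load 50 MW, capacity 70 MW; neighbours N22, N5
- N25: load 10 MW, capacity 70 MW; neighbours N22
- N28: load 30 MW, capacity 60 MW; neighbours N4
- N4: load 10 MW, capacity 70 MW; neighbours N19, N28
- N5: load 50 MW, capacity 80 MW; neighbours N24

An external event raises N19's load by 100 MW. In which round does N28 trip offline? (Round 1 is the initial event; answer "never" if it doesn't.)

Round 1 — N19 at 170 > 130. N19 trips offline.
  N19 sheds 170 MW to N4: 170 each.
    N4: 10+170 = 180 > 70
Round 2 — N4 trips offline.
  N4 sheds 180 MW to N28: 180 each.
    N28: 30+180 = 210 > 60
Round 3 — N28 trips offline.
  N28 sheds 210 MW: no online neighbours, lost.
No further trips.

3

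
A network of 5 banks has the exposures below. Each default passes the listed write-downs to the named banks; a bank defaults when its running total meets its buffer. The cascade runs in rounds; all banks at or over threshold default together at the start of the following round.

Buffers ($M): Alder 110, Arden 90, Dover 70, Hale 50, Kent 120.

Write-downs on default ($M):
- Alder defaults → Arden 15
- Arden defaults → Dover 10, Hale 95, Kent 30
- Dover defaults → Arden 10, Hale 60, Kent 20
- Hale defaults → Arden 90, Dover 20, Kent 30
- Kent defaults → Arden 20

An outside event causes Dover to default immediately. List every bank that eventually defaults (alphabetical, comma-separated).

Arden, Dover, Hale

Round 1 — Dover defaults (initial).
  Arden: +10 → 10 < 90
  Hale: +60 → 60 ≥ 50
  Kent: +20 → 20 < 120
Round 2 — Hale defaults.
  Arden: +90 → 100 ≥ 90
  Kent: +30 → 50 < 120
Round 3 — Arden defaults.
  Kent: +30 → 80 < 120
No further defaults.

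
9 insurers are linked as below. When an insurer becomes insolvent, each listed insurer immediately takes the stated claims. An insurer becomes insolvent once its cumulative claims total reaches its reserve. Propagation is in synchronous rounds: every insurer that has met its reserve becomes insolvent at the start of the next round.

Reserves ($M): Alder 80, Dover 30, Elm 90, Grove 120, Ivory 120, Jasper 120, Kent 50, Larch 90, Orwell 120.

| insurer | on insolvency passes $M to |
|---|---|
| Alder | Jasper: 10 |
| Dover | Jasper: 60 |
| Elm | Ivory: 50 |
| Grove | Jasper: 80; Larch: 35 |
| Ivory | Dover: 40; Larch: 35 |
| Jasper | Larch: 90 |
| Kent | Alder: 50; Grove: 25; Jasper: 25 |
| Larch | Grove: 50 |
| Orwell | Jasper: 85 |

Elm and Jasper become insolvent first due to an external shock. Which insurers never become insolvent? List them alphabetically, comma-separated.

Round 1 — Elm, Jasper become insolvent (initial).
  Ivory: +50 → 50 < 120
  Larch: +90 → 90 ≥ 90
Round 2 — Larch becomes insolvent.
  Grove: +50 → 50 < 120
No further insolvencies.

Alder, Dover, Grove, Ivory, Kent, Orwell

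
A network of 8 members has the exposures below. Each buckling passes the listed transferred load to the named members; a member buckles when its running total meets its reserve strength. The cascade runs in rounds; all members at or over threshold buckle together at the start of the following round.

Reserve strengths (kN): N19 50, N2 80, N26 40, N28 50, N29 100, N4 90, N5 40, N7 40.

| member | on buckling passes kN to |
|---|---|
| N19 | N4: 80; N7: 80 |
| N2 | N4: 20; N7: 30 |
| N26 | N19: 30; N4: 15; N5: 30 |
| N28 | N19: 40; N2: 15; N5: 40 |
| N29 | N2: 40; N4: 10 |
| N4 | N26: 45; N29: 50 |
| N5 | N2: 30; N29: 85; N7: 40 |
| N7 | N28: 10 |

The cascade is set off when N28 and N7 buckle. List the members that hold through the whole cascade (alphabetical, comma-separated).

N19, N2, N26, N29, N4

Round 1 — N28, N7 buckle (initial).
  N19: +40 → 40 < 50
  N2: +15 → 15 < 80
  N5: +40 → 40 ≥ 40
Round 2 — N5 buckles.
  N2: +30 → 45 < 80
  N29: +85 → 85 < 100
No further bucklings.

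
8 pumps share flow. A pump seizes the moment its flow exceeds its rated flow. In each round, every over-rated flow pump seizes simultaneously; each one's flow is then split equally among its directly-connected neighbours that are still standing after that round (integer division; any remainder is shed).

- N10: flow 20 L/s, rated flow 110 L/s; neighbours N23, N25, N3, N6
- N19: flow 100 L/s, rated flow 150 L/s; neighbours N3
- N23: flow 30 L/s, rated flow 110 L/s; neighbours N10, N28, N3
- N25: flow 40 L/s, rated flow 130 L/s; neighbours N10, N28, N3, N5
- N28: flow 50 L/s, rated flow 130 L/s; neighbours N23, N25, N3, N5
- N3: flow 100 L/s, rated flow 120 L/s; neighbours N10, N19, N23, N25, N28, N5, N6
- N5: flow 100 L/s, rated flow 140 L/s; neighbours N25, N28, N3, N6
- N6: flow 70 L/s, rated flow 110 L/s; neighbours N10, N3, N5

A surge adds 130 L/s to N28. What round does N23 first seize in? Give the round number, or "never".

Round 1 — N28 at 180 > 130. N28 seizes.
  N28 sheds 180 L/s to N23, N25, N3, N5: 45 each.
    N23: 30+45 = 75 ≤ 110
    N25: 40+45 = 85 ≤ 130
    N3: 100+45 = 145 > 120
    N5: 100+45 = 145 > 140
Round 2 — N3, N5 seize.
  N3 sheds 145 L/s to N10, N19, N23, N25, N6: 29 each.
    N10: 20+29 = 49 ≤ 110
    N19: 100+29 = 129 ≤ 150
    N23: 75+29 = 104 ≤ 110
    N25: 85+29 = 114 ≤ 130
    N6: 70+29 = 99 ≤ 110
  N5 sheds 145 L/s to N25, N6: 72 each (1 lost).
    N25: 114+72 = 186 > 130
    N6: 99+72 = 171 > 110
Round 3 — N25, N6 seize.
  N25 sheds 186 L/s to N10: 186 each.
    N10: 49+186 = 235 > 110
  N6 sheds 171 L/s to N10: 171 each.
    N10: 235+171 = 406 > 110
Round 4 — N10 seizes.
  N10 sheds 406 L/s to N23: 406 each.
    N23: 104+406 = 510 > 110
Round 5 — N23 seizes.
  N23 sheds 510 L/s: no online neighbours, lost.
No further seizures.

5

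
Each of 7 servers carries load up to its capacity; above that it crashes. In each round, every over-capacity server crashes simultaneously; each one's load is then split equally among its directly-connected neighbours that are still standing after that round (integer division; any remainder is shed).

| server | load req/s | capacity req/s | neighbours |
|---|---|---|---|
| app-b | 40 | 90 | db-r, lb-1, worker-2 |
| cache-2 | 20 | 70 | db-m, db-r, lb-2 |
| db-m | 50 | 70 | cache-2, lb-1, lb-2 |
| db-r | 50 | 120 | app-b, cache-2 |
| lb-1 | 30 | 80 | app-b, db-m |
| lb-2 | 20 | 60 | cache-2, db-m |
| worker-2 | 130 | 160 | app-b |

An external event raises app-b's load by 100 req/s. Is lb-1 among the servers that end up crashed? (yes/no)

no

Round 1 — app-b at 140 > 90. app-b crashes.
  app-b sheds 140 req/s to db-r, lb-1, worker-2: 46 each (2 lost).
    db-r: 50+46 = 96 ≤ 120
    lb-1: 30+46 = 76 ≤ 80
    worker-2: 130+46 = 176 > 160
Round 2 — worker-2 crashes.
  worker-2 sheds 176 req/s: no online neighbours, lost.
No further crashes.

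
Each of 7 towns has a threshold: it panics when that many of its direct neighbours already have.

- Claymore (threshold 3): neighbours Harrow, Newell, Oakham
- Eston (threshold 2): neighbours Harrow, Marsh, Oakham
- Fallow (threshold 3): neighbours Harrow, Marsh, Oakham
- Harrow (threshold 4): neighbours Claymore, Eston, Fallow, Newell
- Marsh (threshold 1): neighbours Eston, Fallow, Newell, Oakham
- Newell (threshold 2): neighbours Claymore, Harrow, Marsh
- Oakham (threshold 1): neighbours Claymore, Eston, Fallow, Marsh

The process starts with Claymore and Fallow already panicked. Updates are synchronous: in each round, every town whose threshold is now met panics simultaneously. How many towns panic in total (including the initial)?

Round 1 — Claymore, Fallow panic (initial).
Round 2 — checking thresholds:
  Harrow: 2 of 4 neighbours < 4, below threshold.
  Marsh: 1 of 4 neighbours ≥ 1, panics.
  Newell: 1 of 3 neighbours < 2, below threshold.
  Oakham: 2 of 4 neighbours ≥ 1, panics.
Round 3 — checking thresholds:
  Eston: 2 of 3 neighbours ≥ 2, panics.
  Harrow: 2 of 4 neighbours < 4, below threshold.
  Newell: 2 of 3 neighbours ≥ 2, panics.
Round 4 — checking thresholds:
  Harrow: 4 of 4 neighbours ≥ 4, panics.
Round 5 — no new panics; cascade stops.

7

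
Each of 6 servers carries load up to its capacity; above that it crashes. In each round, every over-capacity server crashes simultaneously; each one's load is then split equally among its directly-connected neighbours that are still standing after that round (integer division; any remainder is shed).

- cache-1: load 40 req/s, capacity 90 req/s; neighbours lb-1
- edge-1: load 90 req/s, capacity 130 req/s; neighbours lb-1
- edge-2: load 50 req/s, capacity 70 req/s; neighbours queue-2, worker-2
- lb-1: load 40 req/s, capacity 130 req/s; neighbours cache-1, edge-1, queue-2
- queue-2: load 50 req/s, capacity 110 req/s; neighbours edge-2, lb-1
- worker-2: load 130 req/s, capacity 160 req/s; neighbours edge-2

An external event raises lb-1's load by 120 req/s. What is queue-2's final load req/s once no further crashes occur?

Round 1 — lb-1 at 160 > 130. lb-1 crashes.
  lb-1 sheds 160 req/s to cache-1, edge-1, queue-2: 53 each (1 lost).
    cache-1: 40+53 = 93 > 90
    edge-1: 90+53 = 143 > 130
    queue-2: 50+53 = 103 ≤ 110
Round 2 — cache-1, edge-1 crash.
  cache-1 sheds 93 req/s: no online neighbours, lost.
  edge-1 sheds 143 req/s: no online neighbours, lost.
No further crashes.

103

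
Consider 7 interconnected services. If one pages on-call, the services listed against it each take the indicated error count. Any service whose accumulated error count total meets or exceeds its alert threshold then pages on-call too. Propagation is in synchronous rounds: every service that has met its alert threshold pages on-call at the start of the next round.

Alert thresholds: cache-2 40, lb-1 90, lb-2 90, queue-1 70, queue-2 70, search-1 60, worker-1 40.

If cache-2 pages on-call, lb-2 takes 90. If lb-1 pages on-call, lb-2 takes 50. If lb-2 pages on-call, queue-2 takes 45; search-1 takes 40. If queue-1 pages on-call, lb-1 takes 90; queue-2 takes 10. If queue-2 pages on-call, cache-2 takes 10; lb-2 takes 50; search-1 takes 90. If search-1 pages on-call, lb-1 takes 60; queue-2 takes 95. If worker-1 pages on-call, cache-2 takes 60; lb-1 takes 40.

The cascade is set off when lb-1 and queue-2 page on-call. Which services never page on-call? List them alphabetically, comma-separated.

cache-2, queue-1, worker-1

Round 1 — lb-1, queue-2 page on-call (initial).
  cache-2: +10 → 10 < 40
  lb-2: +50+50 → 100 ≥ 90
  search-1: +90 → 90 ≥ 60
Round 2 — lb-2, search-1 page on-call.
No further pages.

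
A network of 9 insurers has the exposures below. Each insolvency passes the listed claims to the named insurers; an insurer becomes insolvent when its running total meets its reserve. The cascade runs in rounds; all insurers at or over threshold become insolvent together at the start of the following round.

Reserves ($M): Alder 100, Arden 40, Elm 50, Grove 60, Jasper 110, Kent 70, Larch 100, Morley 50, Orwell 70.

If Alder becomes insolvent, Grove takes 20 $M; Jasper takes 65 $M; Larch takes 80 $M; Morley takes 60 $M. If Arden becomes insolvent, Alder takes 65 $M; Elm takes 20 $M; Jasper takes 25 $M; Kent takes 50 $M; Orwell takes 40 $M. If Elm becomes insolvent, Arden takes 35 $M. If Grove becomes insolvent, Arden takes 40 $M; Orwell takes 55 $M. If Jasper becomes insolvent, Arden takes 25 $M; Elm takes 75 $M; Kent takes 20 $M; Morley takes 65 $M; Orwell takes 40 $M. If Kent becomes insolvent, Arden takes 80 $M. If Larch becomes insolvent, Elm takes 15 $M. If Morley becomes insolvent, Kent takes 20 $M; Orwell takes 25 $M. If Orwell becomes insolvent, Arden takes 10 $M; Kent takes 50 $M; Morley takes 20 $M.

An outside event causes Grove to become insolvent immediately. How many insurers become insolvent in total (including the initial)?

4

Round 1 — Grove becomes insolvent (initial).
  Arden: +40 → 40 ≥ 40
  Orwell: +55 → 55 < 70
Round 2 — Arden becomes insolvent.
  Alder: +65 → 65 < 100
  Elm: +20 → 20 < 50
  Jasper: +25 → 25 < 110
  Kent: +50 → 50 < 70
  Orwell: +40 → 95 ≥ 70
Round 3 — Orwell becomes insolvent.
  Kent: +50 → 100 ≥ 70
  Morley: +20 → 20 < 50
Round 4 — Kent becomes insolvent.
No further insolvencies.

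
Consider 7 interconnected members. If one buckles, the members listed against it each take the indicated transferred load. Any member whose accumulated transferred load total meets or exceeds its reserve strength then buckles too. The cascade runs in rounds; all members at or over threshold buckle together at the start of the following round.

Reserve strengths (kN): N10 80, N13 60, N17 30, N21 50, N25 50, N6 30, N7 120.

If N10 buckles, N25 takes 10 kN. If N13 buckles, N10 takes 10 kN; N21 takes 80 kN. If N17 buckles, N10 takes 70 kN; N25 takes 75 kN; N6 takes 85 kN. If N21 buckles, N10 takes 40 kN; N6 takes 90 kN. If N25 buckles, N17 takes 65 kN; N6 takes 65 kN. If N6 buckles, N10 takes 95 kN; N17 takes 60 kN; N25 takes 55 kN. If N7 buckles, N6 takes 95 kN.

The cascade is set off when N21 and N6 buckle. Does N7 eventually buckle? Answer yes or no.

Round 1 — N21, N6 buckle (initial).
  N10: +40+95 → 135 ≥ 80
  N17: +60 → 60 ≥ 30
  N25: +55 → 55 ≥ 50
Round 2 — N10, N17, N25 buckle.
No further bucklings.

no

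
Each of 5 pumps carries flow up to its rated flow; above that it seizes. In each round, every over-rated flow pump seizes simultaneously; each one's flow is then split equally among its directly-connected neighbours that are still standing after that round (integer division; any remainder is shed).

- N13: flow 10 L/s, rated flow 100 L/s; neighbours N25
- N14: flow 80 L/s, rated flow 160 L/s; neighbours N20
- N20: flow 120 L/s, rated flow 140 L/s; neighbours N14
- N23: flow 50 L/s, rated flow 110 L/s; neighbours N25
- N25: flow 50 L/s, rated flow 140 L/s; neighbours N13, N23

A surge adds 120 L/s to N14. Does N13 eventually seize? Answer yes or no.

Round 1 — N14 at 200 > 160. N14 seizes.
  N14 sheds 200 L/s to N20: 200 each.
    N20: 120+200 = 320 > 140
Round 2 — N20 seizes.
  N20 sheds 320 L/s: no online neighbours, lost.
No further seizures.

no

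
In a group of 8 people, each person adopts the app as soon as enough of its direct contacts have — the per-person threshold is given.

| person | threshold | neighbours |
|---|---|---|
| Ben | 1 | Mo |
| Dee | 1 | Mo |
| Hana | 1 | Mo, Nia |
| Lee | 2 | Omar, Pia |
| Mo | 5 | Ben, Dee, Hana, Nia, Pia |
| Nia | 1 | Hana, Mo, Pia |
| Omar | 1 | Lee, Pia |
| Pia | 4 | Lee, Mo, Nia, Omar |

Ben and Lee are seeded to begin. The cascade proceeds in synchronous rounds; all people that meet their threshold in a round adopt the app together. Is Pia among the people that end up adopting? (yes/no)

Round 1 — Ben, Lee adopt the app (initial).
Round 2 — checking thresholds:
  Mo: 1 of 5 neighbours < 5, holds.
  Omar: 1 of 2 neighbours ≥ 1, adopts the app.
  Pia: 1 of 4 neighbours < 4, holds.
Round 3 — no new adoptions; cascade stops.

no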